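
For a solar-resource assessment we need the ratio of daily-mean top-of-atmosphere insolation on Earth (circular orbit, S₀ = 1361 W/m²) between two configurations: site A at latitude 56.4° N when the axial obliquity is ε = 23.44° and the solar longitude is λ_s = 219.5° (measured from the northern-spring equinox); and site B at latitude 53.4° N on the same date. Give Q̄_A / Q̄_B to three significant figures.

Q̄_A / Q̄_B ≈ 0.838

— Configuration A (φ=+56.4°):
Solar declination: sin δ = sin ε · sin λ_s = sin 23.44° × sin 219.5° = -0.25302, so δ = -14.657°.
cos H₀ = −tan(+56.4°) tan(-14.657°) = 0.3936, H₀ = 1.1662 rad.
Bracket: H₀ sin φ sin δ + cos φ cos δ sin H₀ = 1.1662×0.83292×-0.25302 + 0.55339×0.96746×0.91926 = -0.245771 + 0.492156 = 0.246385.
Q̄ = (S₀/π) × [bracket] = (1361/π) × 0.246385 = 106.74 W/m².
— Configuration B (φ=+53.4°):
cos H₀ = −tan(+53.4°) tan(-14.657°) = 0.3522, H₀ = 1.2109 rad.
Bracket: H₀ sin φ sin δ + cos φ cos δ sin H₀ = 1.2109×0.80282×-0.25302 + 0.59622×0.96746×0.93594 = -0.245970 + 0.539868 = 0.293898.
Q̄ = (S₀/π) × [bracket] = (1361/π) × 0.293898 = 127.32 W/m².
Ratio Q̄_A / Q̄_B = 106.74 / 127.32 = 0.8384.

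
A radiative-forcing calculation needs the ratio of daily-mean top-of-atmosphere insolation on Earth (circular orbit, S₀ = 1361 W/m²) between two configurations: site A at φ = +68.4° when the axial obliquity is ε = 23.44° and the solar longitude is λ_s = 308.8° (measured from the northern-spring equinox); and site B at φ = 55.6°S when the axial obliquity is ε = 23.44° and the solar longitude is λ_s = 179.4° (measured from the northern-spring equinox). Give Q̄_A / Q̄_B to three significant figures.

— Configuration A (φ=+68.4°):
Solar declination: sin δ = sin ε · sin λ_s = sin 23.44° × sin 308.8° = -0.31001, so δ = -18.060°.
cos H₀ = −tan(+68.4°) tan(-18.060°) = 0.8236, H₀ = 0.6031 rad.
Bracket: H₀ sin φ sin δ + cos φ cos δ sin H₀ = 0.6031×0.92978×-0.31001 + 0.36812×0.95073×0.56721 = -0.173838 + 0.198514 = 0.024676.
Q̄ = (S₀/π) × [bracket] = (1361/π) × 0.024676 = 10.690 W/m².
— Configuration B (φ=-55.6°):
Solar declination: sin δ = sin ε · sin λ_s = sin 23.44° × sin 179.4° = 0.00417, so δ = +0.239°.
cos H₀ = −tan(-55.6°) tan(+0.239°) = 0.0061, H₀ = 1.5647 rad.
Bracket: H₀ sin φ sin δ + cos φ cos δ sin H₀ = 1.5647×-0.82511×0.00417 + 0.56497×0.99999×0.99998 = -0.005384 + 0.564953 = 0.559569.
Q̄ = (S₀/π) × [bracket] = (1361/π) × 0.559569 = 242.42 W/m².
Ratio Q̄_A / Q̄_B = 10.690 / 242.42 = 0.04410.

Q̄_A / Q̄_B ≈ 0.0441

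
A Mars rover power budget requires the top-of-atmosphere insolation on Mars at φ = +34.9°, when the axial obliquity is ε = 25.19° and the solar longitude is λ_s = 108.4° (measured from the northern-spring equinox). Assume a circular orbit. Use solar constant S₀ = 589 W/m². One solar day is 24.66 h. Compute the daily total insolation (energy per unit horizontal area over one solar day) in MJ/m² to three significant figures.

19.1 MJ/m²

Solar declination: sin δ = sin ε · sin λ_s = sin 25.19° × sin 108.4° = 0.40386, so δ = +23.820°.
cos H₀ = −tan(+34.9°) tan(+23.820°) = -0.3080, H₀ = 1.8839 rad.
Bracket: H₀ sin φ sin δ + cos φ cos δ sin H₀ = 1.8839×0.57215×0.40386 + 0.82015×0.91482×0.95140 = 0.435310 + 0.713826 = 1.149136.
Q̄ = (S₀/π) × [bracket] = (589/π) × 1.149136 = 215.45 W/m².
Daily total = Q̄ × 24.66 h × 3600 s/h = 215.45 × 24.66 × 3600 / 10⁶ = 19.13 MJ/m².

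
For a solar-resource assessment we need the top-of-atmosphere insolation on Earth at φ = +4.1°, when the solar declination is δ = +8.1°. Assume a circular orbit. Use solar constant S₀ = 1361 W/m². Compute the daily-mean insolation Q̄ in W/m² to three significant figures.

Q̄ ≈ 435 W/m²

cos H₀ = −tan(+4.1°) tan(+8.100°) = -0.0102, H₀ = 1.5810 rad.
Bracket: H₀ sin φ sin δ + cos φ cos δ sin H₀ = 1.5810×0.07150×0.14090 + 0.99744×0.99002×0.99995 = 0.015928 + 0.987436 = 1.003364.
Q̄ = (S₀/π) × [bracket] = (1361/π) × 1.003364 = 434.7 W/m².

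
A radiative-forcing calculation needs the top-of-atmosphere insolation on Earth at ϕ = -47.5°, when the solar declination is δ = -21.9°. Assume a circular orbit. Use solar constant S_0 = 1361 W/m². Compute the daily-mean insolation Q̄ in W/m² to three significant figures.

cos h₀ = −tan(-47.5°) tan(-21.900°) = -0.4387, h₀ = 2.0250 rad.
Bracket: h₀ sin ϕ sin δ + cos ϕ cos δ sin h₀ = 2.0250×-0.73728×-0.37299 + 0.67559×0.92784×0.89863 = 0.556871 + 0.563297 = 1.120168.
Q̄ = (S_0/π) × [bracket] = (1361/π) × 1.120168 = 485.3 W/m².

Q̄ ≈ 485 W/m²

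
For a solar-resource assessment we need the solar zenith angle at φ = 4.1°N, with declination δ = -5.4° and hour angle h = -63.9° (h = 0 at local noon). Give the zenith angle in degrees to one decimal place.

θ_z = 64.5°

cos θ_z = sin φ sin δ + cos φ cos δ cos h = -0.006729 + 0.436866 = 0.430137.
θ_z = arccos(0.430137) = 64.5°.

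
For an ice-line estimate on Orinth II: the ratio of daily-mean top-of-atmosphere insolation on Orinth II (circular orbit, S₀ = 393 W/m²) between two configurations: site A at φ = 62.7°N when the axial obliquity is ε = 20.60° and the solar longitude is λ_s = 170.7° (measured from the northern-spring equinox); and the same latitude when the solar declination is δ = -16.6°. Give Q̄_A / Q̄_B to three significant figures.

Q̄_A / Q̄_B ≈ 4.64

— Configuration A (φ=+62.7°):
Solar declination: sin δ = sin ε · sin λ_s = sin 20.60° × sin 170.7° = 0.05686, so δ = +3.260°.
cos H₀ = −tan(+62.7°) tan(+3.260°) = -0.1103, H₀ = 1.6814 rad.
Bracket: H₀ sin φ sin δ + cos φ cos δ sin H₀ = 1.6814×0.88862×0.05686 + 0.45865×0.99838×0.99389 = 0.084956 + 0.455109 = 0.540065.
Q̄ = (S₀/π) × [bracket] = (393/π) × 0.540065 = 67.560 W/m².
— Configuration B (φ=+62.7°):
cos H₀ = −tan(+62.7°) tan(-16.600°) = 0.5776, H₀ = 0.9550 rad.
Bracket: H₀ sin φ sin δ + cos φ cos δ sin H₀ = 0.9550×0.88862×-0.28569 + 0.45865×0.95832×0.81633 = -0.242446 + 0.358804 = 0.116358.
Q̄ = (S₀/π) × [bracket] = (393/π) × 0.116358 = 14.556 W/m².
Ratio Q̄_A / Q̄_B = 67.560 / 14.556 = 4.641.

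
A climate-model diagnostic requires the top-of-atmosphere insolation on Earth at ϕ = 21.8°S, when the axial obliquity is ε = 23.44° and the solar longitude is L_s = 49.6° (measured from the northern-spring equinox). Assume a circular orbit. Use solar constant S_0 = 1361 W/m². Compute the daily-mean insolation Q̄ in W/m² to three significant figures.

Q̄ ≈ 310 W/m²

Solar declination: sin δ = sin ε · sin L_s = sin 23.44° × sin 49.6° = 0.30293, so δ = +17.634°.
cos h₀ = −tan(-21.8°) tan(+17.634°) = 0.1271, h₀ = 1.4433 rad.
Bracket: h₀ sin ϕ sin δ + cos ϕ cos δ sin h₀ = 1.4433×-0.37137×0.30293 + 0.92849×0.95301×0.99189 = -0.162370 + 0.877684 = 0.715314.
Q̄ = (S_0/π) × [bracket] = (1361/π) × 0.715314 = 309.9 W/m².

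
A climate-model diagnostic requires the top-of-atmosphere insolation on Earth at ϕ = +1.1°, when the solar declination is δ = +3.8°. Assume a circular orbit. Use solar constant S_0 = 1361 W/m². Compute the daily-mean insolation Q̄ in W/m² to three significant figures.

Q̄ ≈ 433 W/m²

cos h₀ = −tan(+1.1°) tan(+3.800°) = -0.0013, h₀ = 1.5721 rad.
Bracket: h₀ sin ϕ sin δ + cos ϕ cos δ sin h₀ = 1.5721×0.01920×0.06627 + 0.99982×0.99780×1.00000 = 0.002000 + 0.997620 = 0.999620.
Q̄ = (S_0/π) × [bracket] = (1361/π) × 0.999620 = 433.1 W/m².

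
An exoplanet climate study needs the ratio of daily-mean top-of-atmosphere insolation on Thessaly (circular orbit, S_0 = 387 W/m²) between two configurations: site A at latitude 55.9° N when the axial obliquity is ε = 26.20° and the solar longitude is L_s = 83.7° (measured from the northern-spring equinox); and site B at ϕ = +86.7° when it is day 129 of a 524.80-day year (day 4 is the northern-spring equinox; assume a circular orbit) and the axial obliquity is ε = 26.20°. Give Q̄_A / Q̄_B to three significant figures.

Q̄_A / Q̄_B ≈ 0.878

— Configuration A (ϕ=+55.9°):
Solar declination: sin δ = sin ε · sin L_s = sin 26.20° × sin 83.7° = 0.43884, so δ = +26.030°.
cos h₀ = −tan(+55.9°) tan(+26.030°) = -0.7213, h₀ = 2.3765 rad.
Bracket: h₀ sin ϕ sin δ + cos ϕ cos δ sin h₀ = 2.3765×0.82806×0.43884 + 0.56064×0.89857×0.69259 = 0.863586 + 0.348909 = 1.212495.
Q̄ = (S_0/π) × [bracket] = (387/π) × 1.212495 = 149.36 W/m².
— Configuration B (ϕ=+86.7°):
Solar longitude: L_s = 360° × (129 − 4)/524.80 = 85.747°.
sin δ = sin 26.20° × sin 85.747° = 0.44029, so δ = +26.122°.
cos h₀ = −tan(+86.7°) tan(+26.122°) = -8.5047 ≤ −1 ⇒ polar day, h₀ = π.
Bracket: h₀ sin ϕ sin δ + cos ϕ cos δ sin h₀ = 3.1416×0.99834×0.44029 + 0.05756×0.89786×0.00000 = 1.380919 + 0.000000 = 1.380919.
Q̄ = (S_0/π) × [bracket] = (387/π) × 1.380919 = 170.11 W/m².
Ratio Q̄_A / Q̄_B = 149.36 / 170.11 = 0.8780.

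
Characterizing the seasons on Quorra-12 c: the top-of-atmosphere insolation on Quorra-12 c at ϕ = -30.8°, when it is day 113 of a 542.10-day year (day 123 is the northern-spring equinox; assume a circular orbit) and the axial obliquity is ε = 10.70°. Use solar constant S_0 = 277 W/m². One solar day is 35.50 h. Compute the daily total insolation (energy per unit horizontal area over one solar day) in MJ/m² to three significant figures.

Solar longitude: L_s = 360° × (113 − 123)/542.10 = -6.641°, i.e. -6.641° + 360° = 353.359°.
sin δ = sin 10.70° × sin 353.359° = -0.02147, so δ = -1.230°.
cos h₀ = −tan(-30.8°) tan(-1.230°) = -0.0128, h₀ = 1.5836 rad.
Bracket: h₀ sin ϕ sin δ + cos ϕ cos δ sin h₀ = 1.5836×-0.51204×-0.02147 + 0.85896×0.99977×0.99992 = 0.017409 + 0.858694 = 0.876103.
Q̄ = (S_0/π) × [bracket] = (277/π) × 0.876103 = 77.248 W/m².
Daily total = Q̄ × 35.50 h × 3600 s/h = 77.248 × 35.50 × 3600 / 10⁶ = 9.872 MJ/m².

9.87 MJ/m²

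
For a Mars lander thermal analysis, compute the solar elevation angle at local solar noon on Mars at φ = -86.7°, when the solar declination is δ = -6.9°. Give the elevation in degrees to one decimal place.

10.2°

At local noon the hour angle is zero, so the zenith angle equals |φ − δ| = |-86.7° − (-6.900°)| = 79.800°.
Elevation = 90° − 79.800° = 10.2°.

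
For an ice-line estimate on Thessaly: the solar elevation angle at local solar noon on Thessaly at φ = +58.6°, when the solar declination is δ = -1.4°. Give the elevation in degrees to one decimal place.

At local noon the hour angle is zero, so the zenith angle equals |φ − δ| = |+58.6° − (-1.400°)| = 60.000°.
Elevation = 90° − 60.000° = 30.0°.

30.0°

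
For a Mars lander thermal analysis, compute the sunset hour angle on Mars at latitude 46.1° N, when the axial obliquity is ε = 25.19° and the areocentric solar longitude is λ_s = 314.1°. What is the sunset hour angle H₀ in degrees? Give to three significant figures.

H₀ = 70.5°

sin δ = sin 25.19° × sin 314.1° = -0.30565, so δ = -17.797°.
cos H₀ = −tan φ · tan δ = −tan(+46.1°) × tan(-17.797°) = 0.3336, so H₀ = 1.2307 rad = 70.51°.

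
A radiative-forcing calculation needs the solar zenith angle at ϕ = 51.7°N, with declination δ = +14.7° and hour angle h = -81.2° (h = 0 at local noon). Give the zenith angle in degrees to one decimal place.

cos θ_z = sin ϕ sin δ + cos ϕ cos δ cos h = 0.199143 + 0.091714 = 0.290857.
θ_z = arccos(0.290857) = 73.1°.

θ_z = 73.1°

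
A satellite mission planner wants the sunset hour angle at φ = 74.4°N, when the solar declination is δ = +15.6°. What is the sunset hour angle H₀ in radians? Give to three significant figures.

Sunrise equation: cos H₀ = −tan φ · tan δ = -1.0000 ≤ −1, so the Sun never sets (polar day) and H₀ = π.

H₀ = 3.14 rad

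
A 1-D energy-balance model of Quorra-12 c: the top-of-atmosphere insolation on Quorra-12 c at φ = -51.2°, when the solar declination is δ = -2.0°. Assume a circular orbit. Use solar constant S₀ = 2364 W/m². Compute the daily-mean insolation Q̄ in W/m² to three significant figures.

Q̄ ≈ 504 W/m²

cos H₀ = −tan(-51.2°) tan(-2.000°) = -0.0434, H₀ = 1.6142 rad.
Bracket: H₀ sin φ sin δ + cos φ cos δ sin H₀ = 1.6142×-0.77934×-0.03490 + 0.62660×0.99939×0.99906 = 0.043905 + 0.625629 = 0.669534.
Q̄ = (S₀/π) × [bracket] = (2364/π) × 0.669534 = 503.8 W/m².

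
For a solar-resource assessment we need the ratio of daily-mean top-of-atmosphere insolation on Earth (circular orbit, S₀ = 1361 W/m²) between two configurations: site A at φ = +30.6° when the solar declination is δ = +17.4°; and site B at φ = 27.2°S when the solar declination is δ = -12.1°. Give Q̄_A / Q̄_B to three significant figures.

Q̄_A / Q̄_B ≈ 1.05

— Configuration A (φ=+30.6°):
cos H₀ = −tan(+30.6°) tan(+17.400°) = -0.1853, H₀ = 1.7572 rad.
Bracket: H₀ sin φ sin δ + cos φ cos δ sin H₀ = 1.7572×0.50904×0.29904 + 0.86074×0.95424×0.98268 = 0.267487 + 0.807127 = 1.074614.
Q̄ = (S₀/π) × [bracket] = (1361/π) × 1.074614 = 465.54 W/m².
— Configuration B (φ=-27.2°):
cos H₀ = −tan(-27.2°) tan(-12.100°) = -0.1102, H₀ = 1.6812 rad.
Bracket: H₀ sin φ sin δ + cos φ cos δ sin H₀ = 1.6812×-0.45710×-0.20962 + 0.88942×0.97778×0.99391 = 0.161088 + 0.864361 = 1.025449.
Q̄ = (S₀/π) × [bracket] = (1361/π) × 1.025449 = 444.24 W/m².
Ratio Q̄_A / Q̄_B = 465.54 / 444.24 = 1.048.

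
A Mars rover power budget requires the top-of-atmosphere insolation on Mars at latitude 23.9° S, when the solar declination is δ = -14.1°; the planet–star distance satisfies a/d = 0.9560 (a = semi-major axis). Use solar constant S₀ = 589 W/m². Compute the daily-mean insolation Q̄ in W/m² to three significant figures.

Q̄ ≈ 179 W/m²

cos H₀ = −tan(-23.9°) tan(-14.100°) = -0.1113, H₀ = 1.6823 rad.
Bracket: H₀ sin φ sin δ + cos φ cos δ sin H₀ = 1.6823×-0.40514×-0.24362 + 0.91425×0.96987×0.99379 = 0.166043 + 0.881197 = 1.047240.
Inverse-square distance factor (a/d)² = 0.9560² = 0.913936.
Q̄ = (S₀/π) × 0.913936 × [bracket] = (589/π) × 0.913936 × 1.047240 = 179.4 W/m².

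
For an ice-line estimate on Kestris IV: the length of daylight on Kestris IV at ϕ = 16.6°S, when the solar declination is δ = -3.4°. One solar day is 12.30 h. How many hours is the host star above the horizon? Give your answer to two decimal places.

cos h₀ = −tan ϕ · tan δ = −tan(-16.6°) × tan(-3.400°) = -0.0177, so h₀ = 1.5885 rad = 91.01°.
Daylight = 2h₀/(2π) × 12.30 h = (1.5885/π) × 12.30 = 6.22 h.

6.22 h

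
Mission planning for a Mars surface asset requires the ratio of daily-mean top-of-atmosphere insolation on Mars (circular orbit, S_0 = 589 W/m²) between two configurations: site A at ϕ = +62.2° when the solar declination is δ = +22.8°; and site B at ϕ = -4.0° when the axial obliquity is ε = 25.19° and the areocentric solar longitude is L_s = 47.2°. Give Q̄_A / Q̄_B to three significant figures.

Q̄_A / Q̄_B ≈ 1.22

— Configuration A (ϕ=+62.2°):
cos h₀ = −tan(+62.2°) tan(+22.800°) = -0.7973, h₀ = 2.4936 rad.
Bracket: h₀ sin ϕ sin δ + cos ϕ cos δ sin h₀ = 2.4936×0.88458×0.38752 + 0.46639×0.92186×0.60360 = 0.854787 + 0.259516 = 1.114303.
Q̄ = (S_0/π) × [bracket] = (589/π) × 1.114303 = 208.91 W/m².
— Configuration B (ϕ=-4.0°):
sin δ = sin 25.19° × sin 47.2° = 0.31229, so δ = +18.197°.
cos h₀ = −tan(-4.0°) tan(+18.197°) = 0.0230, h₀ = 1.5478 rad.
Bracket: h₀ sin ϕ sin δ + cos ϕ cos δ sin h₀ = 1.5478×-0.06976×0.31229 + 0.99756×0.94999×0.99974 = -0.033719 + 0.947426 = 0.913707.
Q̄ = (S_0/π) × [bracket] = (589/π) × 0.913707 = 171.31 W/m².
Ratio Q̄_A / Q̄_B = 208.91 / 171.31 = 1.219.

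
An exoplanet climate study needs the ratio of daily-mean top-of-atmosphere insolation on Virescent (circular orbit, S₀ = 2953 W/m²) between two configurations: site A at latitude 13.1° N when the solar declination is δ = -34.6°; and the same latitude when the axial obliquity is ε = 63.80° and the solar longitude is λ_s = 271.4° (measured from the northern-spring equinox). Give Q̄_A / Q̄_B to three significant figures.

Q̄_A / Q̄_B ≈ 3.81

— Configuration A (φ=+13.1°):
cos H₀ = −tan(+13.1°) tan(-34.600°) = 0.1605, H₀ = 1.4096 rad.
Bracket: H₀ sin φ sin δ + cos φ cos δ sin H₀ = 1.4096×0.22665×-0.56784 + 0.97398×0.82314×0.98703 = -0.181417 + 0.791324 = 0.609907.
Q̄ = (S₀/π) × [bracket] = (2953/π) × 0.609907 = 573.29 W/m².
— Configuration B (φ=+13.1°):
Solar declination: sin δ = sin ε · sin λ_s = sin 63.80° × sin 271.4° = -0.89699, so δ = -63.765°.
cos H₀ = −tan(+13.1°) tan(-63.765°) = 0.4722, H₀ = 1.0790 rad.
Bracket: H₀ sin φ sin δ + cos φ cos δ sin H₀ = 1.0790×0.22665×-0.89699 + 0.97398×0.44205×0.88149 = -0.219364 + 0.379524 = 0.160160.
Q̄ = (S₀/π) × [bracket] = (2953/π) × 0.160160 = 150.55 W/m².
Ratio Q̄_A / Q̄_B = 573.29 / 150.55 = 3.808.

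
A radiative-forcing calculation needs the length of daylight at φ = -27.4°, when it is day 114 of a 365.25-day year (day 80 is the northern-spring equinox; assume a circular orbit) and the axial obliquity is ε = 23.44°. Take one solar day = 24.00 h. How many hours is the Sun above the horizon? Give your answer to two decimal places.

11.11 h

Solar longitude: λ_s = 360° × (114 − 80)/365.25 = 33.511°.
sin δ = sin 23.44° × sin 33.511° = 0.21962, so δ = +12.687°.
cos H₀ = −tan φ · tan δ = −tan(-27.4°) × tan(+12.687°) = 0.1167, so H₀ = 1.4538 rad = 83.30°.
Daylight = 2H₀/(2π) × 24.00 h = (1.4538/π) × 24.00 = 11.11 h.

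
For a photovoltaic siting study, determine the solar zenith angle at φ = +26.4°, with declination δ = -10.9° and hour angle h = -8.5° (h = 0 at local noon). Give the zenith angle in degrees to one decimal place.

cos θ_z = sin φ sin δ + cos φ cos δ cos h = -0.084078 + 0.869891 = 0.785813.
θ_z = arccos(0.785813) = 38.2°.

θ_z = 38.2°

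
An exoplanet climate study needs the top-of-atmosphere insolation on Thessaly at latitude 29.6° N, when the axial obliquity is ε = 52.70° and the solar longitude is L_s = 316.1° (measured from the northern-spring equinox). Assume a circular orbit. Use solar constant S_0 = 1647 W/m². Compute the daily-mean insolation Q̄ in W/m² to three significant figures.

Solar declination: sin δ = sin ε · sin L_s = sin 52.70° × sin 316.1° = -0.55158, so δ = -33.476°.
cos h₀ = −tan(+29.6°) tan(-33.476°) = 0.3757, h₀ = 1.1857 rad.
Bracket: h₀ sin ϕ sin δ + cos ϕ cos δ sin h₀ = 1.1857×0.49394×-0.55158 + 0.86949×0.83412×0.92676 = -0.323041 + 0.672141 = 0.349100.
Q̄ = (S_0/π) × [bracket] = (1647/π) × 0.349100 = 183.0 W/m².

Q̄ ≈ 183 W/m²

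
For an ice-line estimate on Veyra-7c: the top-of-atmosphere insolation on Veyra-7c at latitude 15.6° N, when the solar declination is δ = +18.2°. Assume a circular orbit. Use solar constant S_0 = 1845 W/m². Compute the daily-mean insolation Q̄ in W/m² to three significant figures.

cos h₀ = −tan(+15.6°) tan(+18.200°) = -0.0918, h₀ = 1.6627 rad.
Bracket: h₀ sin ϕ sin δ + cos ϕ cos δ sin h₀ = 1.6627×0.26892×0.31233 + 0.96316×0.94997×0.99578 = 0.139653 + 0.911112 = 1.050765.
Q̄ = (S_0/π) × [bracket] = (1845/π) × 1.050765 = 617.1 W/m².

Q̄ ≈ 617 W/m²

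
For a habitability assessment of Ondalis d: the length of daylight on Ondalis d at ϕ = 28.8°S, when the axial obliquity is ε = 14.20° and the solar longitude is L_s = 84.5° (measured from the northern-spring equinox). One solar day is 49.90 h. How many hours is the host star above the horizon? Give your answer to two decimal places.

Solar declination: sin δ = sin ε · sin L_s = sin 14.20° × sin 84.5° = 0.24418, so δ = +14.133°.
cos h₀ = −tan ϕ · tan δ = −tan(-28.8°) × tan(+14.133°) = 0.1384, so h₀ = 1.4319 rad = 82.04°.
Daylight = 2h₀/(2π) × 49.90 h = (1.4319/π) × 49.90 = 22.74 h.

22.74 h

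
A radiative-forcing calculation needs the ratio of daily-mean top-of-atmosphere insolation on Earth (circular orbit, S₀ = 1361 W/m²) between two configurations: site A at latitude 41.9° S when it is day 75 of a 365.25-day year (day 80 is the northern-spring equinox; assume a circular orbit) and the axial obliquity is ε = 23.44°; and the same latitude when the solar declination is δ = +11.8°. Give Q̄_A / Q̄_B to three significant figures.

— Configuration A (φ=-41.9°):
Solar longitude: λ_s = 360° × (75 − 80)/365.25 = -4.928°, i.e. -4.928° + 360° = 355.072°.
sin δ = sin 23.44° × sin 355.072° = -0.03417, so δ = -1.958°.
cos H₀ = −tan(-41.9°) tan(-1.958°) = -0.0307, H₀ = 1.6015 rad.
Bracket: H₀ sin φ sin δ + cos φ cos δ sin H₀ = 1.6015×-0.66783×-0.03417 + 0.74431×0.99942×0.99953 = 0.036546 + 0.743529 = 0.780075.
Q̄ = (S₀/π) × [bracket] = (1361/π) × 0.780075 = 337.94 W/m².
— Configuration B (φ=-41.9°):
cos H₀ = −tan(-41.9°) tan(+11.800°) = 0.1874, H₀ = 1.3822 rad.
Bracket: H₀ sin φ sin δ + cos φ cos δ sin H₀ = 1.3822×-0.66783×0.20450 + 0.74431×0.97887×0.98228 = -0.188769 + 0.715672 = 0.526903.
Q̄ = (S₀/π) × [bracket] = (1361/π) × 0.526903 = 228.26 W/m².
Ratio Q̄_A / Q̄_B = 337.94 / 228.26 = 1.481.

Q̄_A / Q̄_B ≈ 1.48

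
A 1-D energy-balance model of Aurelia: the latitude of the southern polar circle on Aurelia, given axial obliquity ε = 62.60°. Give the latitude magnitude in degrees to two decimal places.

The polar circle is the lowest latitude that experiences at least one full rotation of continuous darkness at the northern-summer solstice; it lies at |φ| = 90° − ε = 90° − 62.60° = 27.40°.

27.40°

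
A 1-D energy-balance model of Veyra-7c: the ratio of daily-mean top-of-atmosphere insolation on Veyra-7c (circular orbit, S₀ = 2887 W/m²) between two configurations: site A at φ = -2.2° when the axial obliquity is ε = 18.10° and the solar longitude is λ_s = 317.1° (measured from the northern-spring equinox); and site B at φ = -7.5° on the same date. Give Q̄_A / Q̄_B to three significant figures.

— Configuration A (φ=-2.2°):
Solar declination: sin δ = sin ε · sin λ_s = sin 18.10° × sin 317.1° = -0.21148, so δ = -12.209°.
cos H₀ = −tan(-2.2°) tan(-12.209°) = -0.0083, H₀ = 1.5791 rad.
Bracket: H₀ sin φ sin δ + cos φ cos δ sin H₀ = 1.5791×-0.03839×-0.21148 + 0.99926×0.97738×0.99997 = 0.012820 + 0.976627 = 0.989447.
Q̄ = (S₀/π) × [bracket] = (2887/π) × 0.989447 = 909.26 W/m².
— Configuration B (φ=-7.5°):
cos H₀ = −tan(-7.5°) tan(-12.209°) = -0.0285, H₀ = 1.5993 rad.
Bracket: H₀ sin φ sin δ + cos φ cos δ sin H₀ = 1.5993×-0.13053×-0.21148 + 0.99144×0.97738×0.99959 = 0.044148 + 0.968616 = 1.012764.
Q̄ = (S₀/π) × [bracket] = (2887/π) × 1.012764 = 930.69 W/m².
Ratio Q̄_A / Q̄_B = 909.26 / 930.69 = 0.9770.

Q̄_A / Q̄_B ≈ 0.977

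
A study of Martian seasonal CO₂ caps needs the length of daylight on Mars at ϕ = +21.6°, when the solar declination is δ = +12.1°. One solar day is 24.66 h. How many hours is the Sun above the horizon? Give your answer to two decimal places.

13.00 h

cos h₀ = −tan ϕ · tan δ = −tan(+21.6°) × tan(+12.100°) = -0.0849, so h₀ = 1.6558 rad = 94.87°.
Daylight = 2h₀/(2π) × 24.66 h = (1.6558/π) × 24.66 = 13.00 h.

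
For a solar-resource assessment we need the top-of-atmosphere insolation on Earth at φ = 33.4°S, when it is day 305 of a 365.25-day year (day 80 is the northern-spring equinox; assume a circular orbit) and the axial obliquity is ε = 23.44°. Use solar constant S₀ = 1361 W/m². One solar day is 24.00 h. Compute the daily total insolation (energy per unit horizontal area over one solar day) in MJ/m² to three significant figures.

39.2 MJ/m²

Solar longitude: λ_s = 360° × (305 − 80)/365.25 = 221.766°.
sin δ = sin 23.44° × sin 221.766° = -0.26496, so δ = -15.365°.
cos H₀ = −tan(-33.4°) tan(-15.365°) = -0.1812, H₀ = 1.7530 rad.
Bracket: H₀ sin φ sin δ + cos φ cos δ sin H₀ = 1.7530×-0.55048×-0.26496 + 0.83485×0.96426×0.98345 = 0.255684 + 0.791690 = 1.047374.
Q̄ = (S₀/π) × [bracket] = (1361/π) × 1.047374 = 453.74 W/m².
Daily total = Q̄ × 24.00 h × 3600 s/h = 453.74 × 24.00 × 3600 / 10⁶ = 39.20 MJ/m².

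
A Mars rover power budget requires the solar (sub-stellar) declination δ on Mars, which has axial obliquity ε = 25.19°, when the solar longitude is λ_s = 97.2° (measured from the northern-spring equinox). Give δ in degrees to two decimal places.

δ = +24.98°

sin δ = sin ε · sin λ_s = sin 25.19° × sin 97.2° = 0.422265.
δ = arcsin(0.422265) = +24.98°.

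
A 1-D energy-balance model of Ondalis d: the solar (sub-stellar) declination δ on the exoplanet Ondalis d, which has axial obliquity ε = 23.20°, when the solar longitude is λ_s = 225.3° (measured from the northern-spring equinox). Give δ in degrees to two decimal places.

δ = -16.26°

sin δ = sin ε · sin λ_s = sin 23.20° × sin 225.3° = -0.280014.
δ = arcsin(-0.280014) = -16.26°.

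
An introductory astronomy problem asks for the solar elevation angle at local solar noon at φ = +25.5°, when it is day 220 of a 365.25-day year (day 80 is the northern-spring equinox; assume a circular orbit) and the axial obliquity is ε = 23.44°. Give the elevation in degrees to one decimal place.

Solar longitude: λ_s = 360° × (220 − 80)/365.25 = 137.988°.
sin δ = sin 23.44° × sin 137.988° = 0.26624, so δ = +15.440°.
At local noon the hour angle is zero, so the zenith angle equals |φ − δ| = |+25.5° − (+15.440°)| = 10.060°.
Elevation = 90° − 10.060° = 79.9°.

79.9°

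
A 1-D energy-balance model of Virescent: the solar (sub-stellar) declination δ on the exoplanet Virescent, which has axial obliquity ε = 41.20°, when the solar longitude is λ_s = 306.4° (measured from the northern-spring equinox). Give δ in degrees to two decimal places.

δ = -32.02°

sin δ = sin ε · sin λ_s = sin 41.20° × sin 306.4° = -0.530175.
δ = arcsin(-0.530175) = -32.02°.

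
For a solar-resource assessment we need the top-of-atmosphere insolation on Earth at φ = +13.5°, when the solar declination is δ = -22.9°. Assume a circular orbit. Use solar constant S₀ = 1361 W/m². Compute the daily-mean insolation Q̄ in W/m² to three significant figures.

Q̄ ≈ 328 W/m²

cos H₀ = −tan(+13.5°) tan(-22.900°) = 0.1014, H₀ = 1.4692 rad.
Bracket: H₀ sin φ sin δ + cos φ cos δ sin H₀ = 1.4692×0.23345×-0.38912 + 0.97237×0.92119×0.99484 = -0.133462 + 0.891116 = 0.757654.
Q̄ = (S₀/π) × [bracket] = (1361/π) × 0.757654 = 328.2 W/m².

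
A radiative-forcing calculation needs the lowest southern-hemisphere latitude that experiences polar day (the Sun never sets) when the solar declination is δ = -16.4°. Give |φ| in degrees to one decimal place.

|φ| = 73.6°

Polar day requires cos H₀ = −tan φ tan δ ≤ −1, i.e. tan φ tan δ ≥ 1.
The boundary is |tan φ| · |tan δ| = 1, so |φ| = 90° − |δ| = 90° − 16.4° = 73.6° in the southern hemisphere.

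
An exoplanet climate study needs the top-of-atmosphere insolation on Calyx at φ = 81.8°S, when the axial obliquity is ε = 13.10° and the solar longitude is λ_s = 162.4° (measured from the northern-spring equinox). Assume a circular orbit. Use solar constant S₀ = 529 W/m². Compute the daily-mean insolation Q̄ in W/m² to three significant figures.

Q̄ ≈ 8.80 W/m²

Solar declination: sin δ = sin ε · sin λ_s = sin 13.10° × sin 162.4° = 0.06853, so δ = +3.930°.
cos H₀ = −tan(-81.8°) tan(+3.930°) = 0.4767, H₀ = 1.0739 rad.
Bracket: H₀ sin φ sin δ + cos φ cos δ sin H₀ = 1.0739×-0.98978×0.06853 + 0.14263×0.99765×0.87906 = -0.072842 + 0.125086 = 0.052244.
Q̄ = (S₀/π) × [bracket] = (529/π) × 0.052244 = 8.797 W/m².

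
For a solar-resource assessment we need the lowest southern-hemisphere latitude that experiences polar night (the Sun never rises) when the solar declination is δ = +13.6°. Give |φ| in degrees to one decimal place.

Polar night requires cos H₀ = −tan φ tan δ ≥ 1, i.e. tan φ tan δ ≤ −1.
The boundary is |tan φ| · |tan δ| = 1, so |φ| = 90° − |δ| = 90° − 13.6° = 76.4° in the southern hemisphere.

|φ| = 76.4°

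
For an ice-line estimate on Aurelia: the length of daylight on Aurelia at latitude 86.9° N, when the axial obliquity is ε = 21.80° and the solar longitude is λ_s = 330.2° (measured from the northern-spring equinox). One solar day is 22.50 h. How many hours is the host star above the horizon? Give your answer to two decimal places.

0.00 h

Solar declination: sin δ = sin ε · sin λ_s = sin 21.80° × sin 330.2° = -0.18456, so δ = -10.635°.
cos H₀ = −tan φ · tan δ = 3.4674 ≥ 1, so the host star never rises (polar night) and H₀ = 0.
Daylight = 2H₀/(2π) × 22.50 h = (0.0000/π) × 22.50 = 0.00 h.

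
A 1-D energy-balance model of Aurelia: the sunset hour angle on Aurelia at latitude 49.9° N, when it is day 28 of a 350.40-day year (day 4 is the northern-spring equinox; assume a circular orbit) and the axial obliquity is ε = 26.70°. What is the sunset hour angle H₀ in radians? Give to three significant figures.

Solar longitude: λ_s = 360° × (28 − 4)/350.40 = 24.658°.
sin δ = sin 26.70° × sin 24.658° = 0.18745, so δ = +10.804°.
cos H₀ = −tan φ · tan δ = −tan(+49.9°) × tan(+10.804°) = -0.2266, so H₀ = 1.7994 rad = 103.10°.

H₀ = 1.80 rad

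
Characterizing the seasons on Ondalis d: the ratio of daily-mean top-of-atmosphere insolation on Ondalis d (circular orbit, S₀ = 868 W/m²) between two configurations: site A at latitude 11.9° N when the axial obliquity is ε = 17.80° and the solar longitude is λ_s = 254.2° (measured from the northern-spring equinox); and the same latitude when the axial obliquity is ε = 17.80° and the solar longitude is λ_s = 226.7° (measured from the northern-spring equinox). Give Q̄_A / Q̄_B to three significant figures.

— Configuration A (φ=+11.9°):
Solar declination: sin δ = sin ε · sin λ_s = sin 17.80° × sin 254.2° = -0.29415, so δ = -17.106°.
cos H₀ = −tan(+11.9°) tan(-17.106°) = 0.0649, H₀ = 1.5059 rad.
Bracket: H₀ sin φ sin δ + cos φ cos δ sin H₀ = 1.5059×0.20620×-0.29415 + 0.97851×0.95576×0.99789 = -0.091338 + 0.933247 = 0.841909.
Q̄ = (S₀/π) × [bracket] = (868/π) × 0.841909 = 232.61 W/m².
— Configuration B (φ=+11.9°):
Solar declination: sin δ = sin ε · sin λ_s = sin 17.80° × sin 226.7° = -0.22248, so δ = -12.855°.
cos H₀ = −tan(+11.9°) tan(-12.855°) = 0.0481, H₀ = 1.5227 rad.
Bracket: H₀ sin φ sin δ + cos φ cos δ sin H₀ = 1.5227×0.20620×-0.22248 + 0.97851×0.97494×0.99884 = -0.069854 + 0.952882 = 0.883028.
Q̄ = (S₀/π) × [bracket] = (868/π) × 0.883028 = 243.97 W/m².
Ratio Q̄_A / Q̄_B = 232.61 / 243.97 = 0.9534.

Q̄_A / Q̄_B ≈ 0.953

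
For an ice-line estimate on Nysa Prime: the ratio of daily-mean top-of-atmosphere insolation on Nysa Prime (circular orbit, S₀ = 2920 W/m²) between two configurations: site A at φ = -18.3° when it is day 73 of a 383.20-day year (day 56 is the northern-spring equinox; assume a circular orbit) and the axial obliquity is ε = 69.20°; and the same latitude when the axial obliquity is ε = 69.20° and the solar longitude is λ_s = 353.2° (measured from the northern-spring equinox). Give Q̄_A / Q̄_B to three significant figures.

— Configuration A (φ=-18.3°):
Solar longitude: λ_s = 360° × (73 − 56)/383.20 = 15.971°.
sin δ = sin 69.20° × sin 15.971° = 0.25721, so δ = +14.905°.
cos H₀ = −tan(-18.3°) tan(+14.905°) = 0.0880, H₀ = 1.4827 rad.
Bracket: H₀ sin φ sin δ + cos φ cos δ sin H₀ = 1.4827×-0.31399×0.25721 + 0.94943×0.96635×0.99612 = -0.119745 + 0.913922 = 0.794177.
Q̄ = (S₀/π) × [bracket] = (2920/π) × 0.794177 = 738.16 W/m².
— Configuration B (φ=-18.3°):
Solar declination: sin δ = sin ε · sin λ_s = sin 69.20° × sin 353.2° = -0.11069, so δ = -6.355°.
cos H₀ = −tan(-18.3°) tan(-6.355°) = -0.0368, H₀ = 1.6076 rad.
Bracket: H₀ sin φ sin δ + cos φ cos δ sin H₀ = 1.6076×-0.31399×-0.11069 + 0.94943×0.99386×0.99932 = 0.055873 + 0.942959 = 0.998832.
Q̄ = (S₀/π) × [bracket] = (2920/π) × 0.998832 = 928.38 W/m².
Ratio Q̄_A / Q̄_B = 738.16 / 928.38 = 0.7951.

Q̄_A / Q̄_B ≈ 0.795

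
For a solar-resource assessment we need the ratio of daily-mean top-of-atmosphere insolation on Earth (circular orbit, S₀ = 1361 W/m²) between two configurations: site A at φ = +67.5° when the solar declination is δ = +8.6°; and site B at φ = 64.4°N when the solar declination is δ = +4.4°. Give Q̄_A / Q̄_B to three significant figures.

Q̄_A / Q̄_B ≈ 1.14

— Configuration A (φ=+67.5°):
cos H₀ = −tan(+67.5°) tan(+8.600°) = -0.3651, H₀ = 1.9446 rad.
Bracket: H₀ sin φ sin δ + cos φ cos δ sin H₀ = 1.9446×0.92388×0.14954 + 0.38268×0.98876×0.93096 = 0.268660 + 0.352255 = 0.620915.
Q̄ = (S₀/π) × [bracket] = (1361/π) × 0.620915 = 268.99 W/m².
— Configuration B (φ=+64.4°):
cos H₀ = −tan(+64.4°) tan(+4.400°) = -0.1606, H₀ = 1.7321 rad.
Bracket: H₀ sin φ sin δ + cos φ cos δ sin H₀ = 1.7321×0.90183×0.07672 + 0.43209×0.99705×0.98702 = 0.119841 + 0.425223 = 0.545064.
Q̄ = (S₀/π) × [bracket] = (1361/π) × 0.545064 = 236.13 W/m².
Ratio Q̄_A / Q̄_B = 268.99 / 236.13 = 1.139.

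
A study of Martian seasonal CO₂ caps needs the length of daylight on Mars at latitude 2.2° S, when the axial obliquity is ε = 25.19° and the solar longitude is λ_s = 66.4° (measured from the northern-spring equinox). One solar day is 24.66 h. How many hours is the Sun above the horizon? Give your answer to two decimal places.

Solar declination: sin δ = sin ε · sin λ_s = sin 25.19° × sin 66.4° = 0.39002, so δ = +22.956°.
cos H₀ = −tan φ · tan δ = −tan(-2.2°) × tan(+22.956°) = 0.0163, so H₀ = 1.5545 rad = 89.07°.
Daylight = 2H₀/(2π) × 24.66 h = (1.5545/π) × 24.66 = 12.20 h.

12.20 h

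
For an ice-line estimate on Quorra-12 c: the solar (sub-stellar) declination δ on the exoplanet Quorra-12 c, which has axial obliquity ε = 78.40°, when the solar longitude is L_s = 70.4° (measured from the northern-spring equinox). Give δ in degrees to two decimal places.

δ = +67.34°

sin δ = sin ε · sin L_s = sin 78.40° × sin 70.4° = 0.922816.
δ = arcsin(0.922816) = +67.34°.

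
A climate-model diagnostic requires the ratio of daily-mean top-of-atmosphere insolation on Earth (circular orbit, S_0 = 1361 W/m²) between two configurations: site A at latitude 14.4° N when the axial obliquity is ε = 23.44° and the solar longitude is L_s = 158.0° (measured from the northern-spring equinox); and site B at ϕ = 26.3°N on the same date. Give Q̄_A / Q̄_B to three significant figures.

— Configuration A (ϕ=+14.4°):
Solar declination: sin δ = sin ε · sin L_s = sin 23.44° × sin 158.0° = 0.14901, so δ = +8.570°.
cos h₀ = −tan(+14.4°) tan(+8.570°) = -0.0387, h₀ = 1.6095 rad.
Bracket: h₀ sin ϕ sin δ + cos ϕ cos δ sin h₀ = 1.6095×0.24869×0.14901 + 0.96858×0.98884×0.99925 = 0.059644 + 0.957052 = 1.016696.
Q̄ = (S_0/π) × [bracket] = (1361/π) × 1.016696 = 440.45 W/m².
— Configuration B (ϕ=+26.3°):
cos h₀ = −tan(+26.3°) tan(+8.570°) = -0.0745, h₀ = 1.6453 rad.
Bracket: h₀ sin ϕ sin δ + cos ϕ cos δ sin h₀ = 1.6453×0.44307×0.14901 + 0.89649×0.98884×0.99722 = 0.108626 + 0.884021 = 0.992647.
Q̄ = (S_0/π) × [bracket] = (1361/π) × 0.992647 = 430.03 W/m².
Ratio Q̄_A / Q̄_B = 440.45 / 430.03 = 1.024.

Q̄_A / Q̄_B ≈ 1.02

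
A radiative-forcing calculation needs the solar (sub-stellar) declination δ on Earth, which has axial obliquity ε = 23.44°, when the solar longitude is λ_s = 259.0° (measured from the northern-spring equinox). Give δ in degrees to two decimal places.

sin δ = sin ε · sin λ_s = sin 23.44° × sin 259.0° = -0.390480.
δ = arcsin(-0.390480) = -22.98°.

δ = -22.98°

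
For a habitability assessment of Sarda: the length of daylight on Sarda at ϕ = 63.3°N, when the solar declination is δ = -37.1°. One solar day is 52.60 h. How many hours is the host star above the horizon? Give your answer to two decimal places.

cos h₀ = −tan ϕ · tan δ = 1.5037 ≥ 1, so the host star never rises (polar night) and h₀ = 0.
Daylight = 2h₀/(2π) × 52.60 h = (0.0000/π) × 52.60 = 0.00 h.

0.00 h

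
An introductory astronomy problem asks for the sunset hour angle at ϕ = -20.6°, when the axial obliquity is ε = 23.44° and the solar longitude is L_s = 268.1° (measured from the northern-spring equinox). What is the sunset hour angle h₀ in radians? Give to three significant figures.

Solar declination: sin δ = sin ε · sin L_s = sin 23.44° × sin 268.1° = -0.39757, so δ = -23.426°.
cos h₀ = −tan ϕ · tan δ = −tan(-20.6°) × tan(-23.426°) = -0.1629, so h₀ = 1.7344 rad = 99.37°.

h₀ = 1.73 rad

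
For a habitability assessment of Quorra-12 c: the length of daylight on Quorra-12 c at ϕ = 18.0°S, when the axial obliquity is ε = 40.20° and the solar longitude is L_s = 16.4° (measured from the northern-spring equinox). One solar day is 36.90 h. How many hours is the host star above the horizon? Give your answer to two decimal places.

17.74 h

Solar declination: sin δ = sin ε · sin L_s = sin 40.20° × sin 16.4° = 0.18224, so δ = +10.500°.
cos h₀ = −tan ϕ · tan δ = −tan(-18.0°) × tan(+10.500°) = 0.0602, so h₀ = 1.5105 rad = 86.55°.
Daylight = 2h₀/(2π) × 36.90 h = (1.5105/π) × 36.90 = 17.74 h.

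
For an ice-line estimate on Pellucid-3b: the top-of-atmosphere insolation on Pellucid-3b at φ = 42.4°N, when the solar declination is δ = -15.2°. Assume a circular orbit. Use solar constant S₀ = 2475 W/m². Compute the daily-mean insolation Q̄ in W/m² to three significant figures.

Q̄ ≈ 360 W/m²

cos H₀ = −tan(+42.4°) tan(-15.200°) = 0.2481, H₀ = 1.3201 rad.
Bracket: H₀ sin φ sin δ + cos φ cos δ sin H₀ = 1.3201×0.67430×-0.26219 + 0.73846×0.96502×0.96874 = -0.233387 + 0.690352 = 0.456965.
Q̄ = (S₀/π) × [bracket] = (2475/π) × 0.456965 = 360.0 W/m².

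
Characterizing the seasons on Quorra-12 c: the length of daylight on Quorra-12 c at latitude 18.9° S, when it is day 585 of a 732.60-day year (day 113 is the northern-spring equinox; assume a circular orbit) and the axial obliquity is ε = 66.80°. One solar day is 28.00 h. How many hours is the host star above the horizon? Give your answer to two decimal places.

17.27 h

Solar longitude: λ_s = 360° × (585 − 113)/732.60 = 231.941°.
sin δ = sin 66.80° × sin 231.941° = -0.72371, so δ = -46.361°.
cos H₀ = −tan φ · tan δ = −tan(-18.9°) × tan(-46.361°) = -0.3590, so H₀ = 1.9380 rad = 111.04°.
Daylight = 2H₀/(2π) × 28.00 h = (1.9380/π) × 28.00 = 17.27 h.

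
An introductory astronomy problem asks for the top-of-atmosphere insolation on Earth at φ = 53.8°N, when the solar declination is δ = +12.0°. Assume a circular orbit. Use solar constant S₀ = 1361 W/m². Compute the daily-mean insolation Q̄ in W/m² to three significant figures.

cos H₀ = −tan(+53.8°) tan(+12.000°) = -0.2904, H₀ = 1.8655 rad.
Bracket: H₀ sin φ sin δ + cos φ cos δ sin H₀ = 1.8655×0.80696×0.20791 + 0.59061×0.97815×0.95690 = 0.312984 + 0.552806 = 0.865790.
Q̄ = (S₀/π) × [bracket] = (1361/π) × 0.865790 = 375.1 W/m².

Q̄ ≈ 375 W/m²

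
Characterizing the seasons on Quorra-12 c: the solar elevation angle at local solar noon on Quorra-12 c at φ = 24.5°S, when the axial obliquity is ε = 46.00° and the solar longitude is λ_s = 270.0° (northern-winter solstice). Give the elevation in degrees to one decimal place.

Solar declination: sin δ = sin ε · sin λ_s = sin 46.00° × sin 270.0° = -0.71934, so δ = -46.000°.
At local noon the hour angle is zero, so the zenith angle equals |φ − δ| = |-24.5° − (-46.000°)| = 21.500°.
Elevation = 90° − 21.500° = 68.5°.

68.5°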